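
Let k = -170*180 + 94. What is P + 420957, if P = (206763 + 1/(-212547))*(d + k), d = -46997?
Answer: -3405923657818601/212547 ≈ -1.6024e+10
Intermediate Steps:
k = -30506 (k = -30600 + 94 = -30506)
P = -3406013130966080/212547 (P = (206763 + 1/(-212547))*(-46997 - 30506) = (206763 - 1/212547)*(-77503) = (43946855360/212547)*(-77503) = -3406013130966080/212547 ≈ -1.6025e+10)
P + 420957 = -3406013130966080/212547 + 420957 = -3405923657818601/212547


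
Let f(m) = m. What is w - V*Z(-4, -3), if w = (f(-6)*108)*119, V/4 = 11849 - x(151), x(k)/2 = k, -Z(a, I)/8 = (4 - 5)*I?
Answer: 1031400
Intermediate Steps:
Z(a, I) = 8*I (Z(a, I) = -8*(4 - 5)*I = -(-8)*I = 8*I)
x(k) = 2*k
V = 46188 (V = 4*(11849 - 2*151) = 4*(11849 - 1*302) = 4*(11849 - 302) = 4*11547 = 46188)
w = -77112 (w = -6*108*119 = -648*119 = -77112)
w - V*Z(-4, -3) = -77112 - 46188*8*(-3) = -77112 - 46188*(-24) = -77112 - 1*(-1108512) = -77112 + 1108512 = 1031400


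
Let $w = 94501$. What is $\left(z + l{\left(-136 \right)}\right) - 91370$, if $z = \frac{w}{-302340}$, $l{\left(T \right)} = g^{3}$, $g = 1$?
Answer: $- \frac{27624597961}{302340} \approx -91369.0$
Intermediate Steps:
$l{\left(T \right)} = 1$ ($l{\left(T \right)} = 1^{3} = 1$)
$z = - \frac{94501}{302340}$ ($z = \frac{94501}{-302340} = 94501 \left(- \frac{1}{302340}\right) = - \frac{94501}{302340} \approx -0.31257$)
$\left(z + l{\left(-136 \right)}\right) - 91370 = \left(- \frac{94501}{302340} + 1\right) - 91370 = \frac{207839}{302340} - 91370 = - \frac{27624597961}{302340}$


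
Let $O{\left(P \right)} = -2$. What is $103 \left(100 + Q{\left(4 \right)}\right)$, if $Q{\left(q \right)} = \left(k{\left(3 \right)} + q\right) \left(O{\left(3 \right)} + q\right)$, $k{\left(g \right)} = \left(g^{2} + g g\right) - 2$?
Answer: $14420$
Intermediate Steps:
$k{\left(g \right)} = -2 + 2 g^{2}$ ($k{\left(g \right)} = \left(g^{2} + g^{2}\right) - 2 = 2 g^{2} - 2 = -2 + 2 g^{2}$)
$Q{\left(q \right)} = \left(-2 + q\right) \left(16 + q\right)$ ($Q{\left(q \right)} = \left(\left(-2 + 2 \cdot 3^{2}\right) + q\right) \left(-2 + q\right) = \left(\left(-2 + 2 \cdot 9\right) + q\right) \left(-2 + q\right) = \left(\left(-2 + 18\right) + q\right) \left(-2 + q\right) = \left(16 + q\right) \left(-2 + q\right) = \left(-2 + q\right) \left(16 + q\right)$)
$103 \left(100 + Q{\left(4 \right)}\right) = 103 \left(100 + \left(-32 + 4^{2} + 14 \cdot 4\right)\right) = 103 \left(100 + \left(-32 + 16 + 56\right)\right) = 103 \left(100 + 40\right) = 103 \cdot 140 = 14420$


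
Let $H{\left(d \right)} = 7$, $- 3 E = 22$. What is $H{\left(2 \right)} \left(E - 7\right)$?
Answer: $- \frac{301}{3} \approx -100.33$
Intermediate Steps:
$E = - \frac{22}{3}$ ($E = \left(- \frac{1}{3}\right) 22 = - \frac{22}{3} \approx -7.3333$)
$H{\left(2 \right)} \left(E - 7\right) = 7 \left(- \frac{22}{3} - 7\right) = 7 \left(- \frac{43}{3}\right) = - \frac{301}{3}$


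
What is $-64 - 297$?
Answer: $-361$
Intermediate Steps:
$-64 - 297 = -361$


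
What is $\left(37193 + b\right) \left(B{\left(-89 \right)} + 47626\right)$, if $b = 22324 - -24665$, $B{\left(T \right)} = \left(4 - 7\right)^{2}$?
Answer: $4010009570$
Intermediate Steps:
$B{\left(T \right)} = 9$ ($B{\left(T \right)} = \left(-3\right)^{2} = 9$)
$b = 46989$ ($b = 22324 + 24665 = 46989$)
$\left(37193 + b\right) \left(B{\left(-89 \right)} + 47626\right) = \left(37193 + 46989\right) \left(9 + 47626\right) = 84182 \cdot 47635 = 4010009570$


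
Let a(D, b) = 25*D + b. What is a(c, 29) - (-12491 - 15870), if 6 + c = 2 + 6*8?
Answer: 29490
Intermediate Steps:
c = 44 (c = -6 + (2 + 6*8) = -6 + (2 + 48) = -6 + 50 = 44)
a(D, b) = b + 25*D
a(c, 29) - (-12491 - 15870) = (29 + 25*44) - (-12491 - 15870) = (29 + 1100) - 1*(-28361) = 1129 + 28361 = 29490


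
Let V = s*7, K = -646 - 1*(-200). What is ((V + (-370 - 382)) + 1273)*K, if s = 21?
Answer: -297928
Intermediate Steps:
K = -446 (K = -646 + 200 = -446)
V = 147 (V = 21*7 = 147)
((V + (-370 - 382)) + 1273)*K = ((147 + (-370 - 382)) + 1273)*(-446) = ((147 - 752) + 1273)*(-446) = (-605 + 1273)*(-446) = 668*(-446) = -297928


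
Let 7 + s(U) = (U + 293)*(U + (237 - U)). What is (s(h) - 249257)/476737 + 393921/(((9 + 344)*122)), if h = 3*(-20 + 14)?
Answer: 179868738903/20531155642 ≈ 8.7608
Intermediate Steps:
h = -18 (h = 3*(-6) = -18)
s(U) = 69434 + 237*U (s(U) = -7 + (U + 293)*(U + (237 - U)) = -7 + (293 + U)*237 = -7 + (69441 + 237*U) = 69434 + 237*U)
(s(h) - 249257)/476737 + 393921/(((9 + 344)*122)) = ((69434 + 237*(-18)) - 249257)/476737 + 393921/(((9 + 344)*122)) = ((69434 - 4266) - 249257)*(1/476737) + 393921/((353*122)) = (65168 - 249257)*(1/476737) + 393921/43066 = -184089*1/476737 + 393921*(1/43066) = -184089/476737 + 393921/43066 = 179868738903/20531155642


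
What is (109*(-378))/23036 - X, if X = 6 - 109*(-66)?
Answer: -82950201/11518 ≈ -7201.8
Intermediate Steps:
X = 7200 (X = 6 + 7194 = 7200)
(109*(-378))/23036 - X = (109*(-378))/23036 - 1*7200 = -41202*1/23036 - 7200 = -20601/11518 - 7200 = -82950201/11518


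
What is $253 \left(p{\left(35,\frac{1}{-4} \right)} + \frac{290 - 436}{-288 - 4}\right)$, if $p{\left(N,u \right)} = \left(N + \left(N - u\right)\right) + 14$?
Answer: $\frac{85767}{4} \approx 21442.0$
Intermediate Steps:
$p{\left(N,u \right)} = 14 - u + 2 N$ ($p{\left(N,u \right)} = \left(- u + 2 N\right) + 14 = 14 - u + 2 N$)
$253 \left(p{\left(35,\frac{1}{-4} \right)} + \frac{290 - 436}{-288 - 4}\right) = 253 \left(\left(14 - \frac{1}{-4} + 2 \cdot 35\right) + \frac{290 - 436}{-288 - 4}\right) = 253 \left(\left(14 - - \frac{1}{4} + 70\right) - \frac{146}{-292}\right) = 253 \left(\left(14 + \frac{1}{4} + 70\right) - - \frac{1}{2}\right) = 253 \left(\frac{337}{4} + \frac{1}{2}\right) = 253 \cdot \frac{339}{4} = \frac{85767}{4}$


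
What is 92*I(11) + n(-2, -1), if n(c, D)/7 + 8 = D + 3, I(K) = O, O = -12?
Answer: -1146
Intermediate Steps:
I(K) = -12
n(c, D) = -35 + 7*D (n(c, D) = -56 + 7*(D + 3) = -56 + 7*(3 + D) = -56 + (21 + 7*D) = -35 + 7*D)
92*I(11) + n(-2, -1) = 92*(-12) + (-35 + 7*(-1)) = -1104 + (-35 - 7) = -1104 - 42 = -1146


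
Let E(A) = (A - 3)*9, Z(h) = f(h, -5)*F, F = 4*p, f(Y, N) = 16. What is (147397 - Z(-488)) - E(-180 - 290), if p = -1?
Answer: 151718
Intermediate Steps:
F = -4 (F = 4*(-1) = -4)
Z(h) = -64 (Z(h) = 16*(-4) = -64)
E(A) = -27 + 9*A (E(A) = (-3 + A)*9 = -27 + 9*A)
(147397 - Z(-488)) - E(-180 - 290) = (147397 - 1*(-64)) - (-27 + 9*(-180 - 290)) = (147397 + 64) - (-27 + 9*(-470)) = 147461 - (-27 - 4230) = 147461 - 1*(-4257) = 147461 + 4257 = 151718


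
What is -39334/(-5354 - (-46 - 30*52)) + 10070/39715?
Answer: 159989217/14885182 ≈ 10.748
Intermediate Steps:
-39334/(-5354 - (-46 - 30*52)) + 10070/39715 = -39334/(-5354 - (-46 - 1560)) + 10070*(1/39715) = -39334/(-5354 - 1*(-1606)) + 2014/7943 = -39334/(-5354 + 1606) + 2014/7943 = -39334/(-3748) + 2014/7943 = -39334*(-1/3748) + 2014/7943 = 19667/1874 + 2014/7943 = 159989217/14885182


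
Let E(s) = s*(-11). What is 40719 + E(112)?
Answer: 39487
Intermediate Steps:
E(s) = -11*s
40719 + E(112) = 40719 - 11*112 = 40719 - 1232 = 39487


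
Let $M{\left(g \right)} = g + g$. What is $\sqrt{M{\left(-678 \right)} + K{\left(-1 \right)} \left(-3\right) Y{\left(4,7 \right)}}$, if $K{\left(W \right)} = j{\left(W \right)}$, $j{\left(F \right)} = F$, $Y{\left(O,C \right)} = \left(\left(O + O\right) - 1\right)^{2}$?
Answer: $i \sqrt{1209} \approx 34.771 i$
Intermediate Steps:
$Y{\left(O,C \right)} = \left(-1 + 2 O\right)^{2}$ ($Y{\left(O,C \right)} = \left(2 O - 1\right)^{2} = \left(-1 + 2 O\right)^{2}$)
$K{\left(W \right)} = W$
$M{\left(g \right)} = 2 g$
$\sqrt{M{\left(-678 \right)} + K{\left(-1 \right)} \left(-3\right) Y{\left(4,7 \right)}} = \sqrt{2 \left(-678\right) + \left(-1\right) \left(-3\right) \left(-1 + 2 \cdot 4\right)^{2}} = \sqrt{-1356 + 3 \left(-1 + 8\right)^{2}} = \sqrt{-1356 + 3 \cdot 7^{2}} = \sqrt{-1356 + 3 \cdot 49} = \sqrt{-1356 + 147} = \sqrt{-1209} = i \sqrt{1209}$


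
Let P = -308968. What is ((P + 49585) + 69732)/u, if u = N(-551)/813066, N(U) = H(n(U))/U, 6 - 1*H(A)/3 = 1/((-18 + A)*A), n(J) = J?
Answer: 8879226753394785018/1881113 ≈ 4.7202e+12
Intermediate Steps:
H(A) = 18 - 3/(A*(-18 + A)) (H(A) = 18 - 3/((-18 + A)*A) = 18 - 3/(A*(-18 + A)))
N(U) = 3*(-1 - 108*U + 6*U**2)/(U**2*(-18 + U)) (N(U) = (3*(-1 - 108*U + 6*U**2)/(U*(-18 + U)))/U = 3*(-1 - 108*U + 6*U**2)/(U**2*(-18 + U)))
u = -1881113/46818771076318 (u = (3*(-1 - 108*(-551) + 6*(-551)**2)/((-551)**2*(-18 - 551)))/813066 = (3*(1/303601)*(-1 + 59508 + 6*303601)/(-569))*(1/813066) = (3*(1/303601)*(-1/569)*(-1 + 59508 + 1821606))*(1/813066) = (3*(1/303601)*(-1/569)*1881113)*(1/813066) = -5643339/172748969*1/813066 = -1881113/46818771076318 ≈ -4.0179e-8)
((P + 49585) + 69732)/u = ((-308968 + 49585) + 69732)/(-1881113/46818771076318) = (-259383 + 69732)*(-46818771076318/1881113) = -189651*(-46818771076318/1881113) = 8879226753394785018/1881113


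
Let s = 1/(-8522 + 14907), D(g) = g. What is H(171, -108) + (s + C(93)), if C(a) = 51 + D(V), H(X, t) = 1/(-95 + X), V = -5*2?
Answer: 19902121/485260 ≈ 41.013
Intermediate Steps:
V = -10
C(a) = 41 (C(a) = 51 - 10 = 41)
s = 1/6385 ≈ 0.00015662
H(171, -108) + (s + C(93)) = 1/(-95 + 171) + (1/6385 + 41) = 1/76 + 261786/6385 = 19902121/485260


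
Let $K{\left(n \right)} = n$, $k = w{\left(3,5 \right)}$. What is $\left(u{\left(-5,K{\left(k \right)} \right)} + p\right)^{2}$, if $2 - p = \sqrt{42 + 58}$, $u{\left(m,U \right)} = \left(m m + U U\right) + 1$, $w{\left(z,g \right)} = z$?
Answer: $729$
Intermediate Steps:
$k = 3$
$u{\left(m,U \right)} = 1 + U^{2} + m^{2}$ ($u{\left(m,U \right)} = \left(m^{2} + U^{2}\right) + 1 = \left(U^{2} + m^{2}\right) + 1 = 1 + U^{2} + m^{2}$)
$p = -8$ ($p = 2 - \sqrt{42 + 58} = 2 - \sqrt{100} = 2 - 10 = -8$)
$\left(u{\left(-5,K{\left(k \right)} \right)} + p\right)^{2} = \left(\left(1 + 3^{2} + \left(-5\right)^{2}\right) - 8\right)^{2} = \left(\left(1 + 9 + 25\right) - 8\right)^{2} = \left(35 - 8\right)^{2} = 27^{2} = 729$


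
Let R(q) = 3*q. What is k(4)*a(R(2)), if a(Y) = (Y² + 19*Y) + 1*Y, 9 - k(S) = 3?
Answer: 936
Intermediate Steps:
k(S) = 6 (k(S) = 9 - 1*3 = 9 - 3 = 6)
a(Y) = Y² + 20*Y (a(Y) = (Y² + 19*Y) + Y = Y² + 20*Y)
k(4)*a(R(2)) = 6*((3*2)*(20 + 3*2)) = 6*(6*(20 + 6)) = 6*(6*26) = 6*156 = 936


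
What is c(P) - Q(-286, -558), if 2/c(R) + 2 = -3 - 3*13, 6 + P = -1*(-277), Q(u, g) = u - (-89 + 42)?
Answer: 5257/22 ≈ 238.95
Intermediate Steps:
Q(u, g) = 47 + u (Q(u, g) = u - 1*(-47) = u + 47 = 47 + u)
P = 271 (P = -6 - 1*(-277) = -6 + 277 = 271)
c(R) = -1/22 (c(R) = 2/(-2 + (-3 - 3*13)) = 2/(-2 + (-3 - 39)) = 2/(-2 - 42) = 2/(-44) = 2*(-1/44) = -1/22)
c(P) - Q(-286, -558) = -1/22 - (47 - 286) = -1/22 - 1*(-239) = -1/22 + 239 = 5257/22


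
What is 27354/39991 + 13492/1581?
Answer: 582805246/63225771 ≈ 9.2178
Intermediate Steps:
27354/39991 + 13492/1581 = 582805246/63225771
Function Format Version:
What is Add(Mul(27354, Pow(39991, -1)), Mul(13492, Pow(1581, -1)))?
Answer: Rational(582805246, 63225771) ≈ 9.2178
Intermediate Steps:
Add(Mul(27354, Pow(39991, -1)), Mul(13492, Pow(1581, -1))) = Add(Mul(27354, Rational(1, 39991)), Mul(13492, Rational(1, 1581))) = Add(Rational(27354, 39991), Rational(13492, 1581)) = Rational(582805246, 63225771)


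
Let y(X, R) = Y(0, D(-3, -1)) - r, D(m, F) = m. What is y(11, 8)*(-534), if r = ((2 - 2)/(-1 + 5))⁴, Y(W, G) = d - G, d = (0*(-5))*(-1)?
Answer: -1602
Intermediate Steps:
d = 0 (d = 0*(-1) = 0)
Y(W, G) = -G (Y(W, G) = 0 - G = -G)
r = 0 (r = (0/4)⁴ = (0*(¼))⁴ = 0⁴ = 0)
y(X, R) = 3 (y(X, R) = -1*(-3) - 1*0 = 3 + 0 = 3)
y(11, 8)*(-534) = 3*(-534) = -1602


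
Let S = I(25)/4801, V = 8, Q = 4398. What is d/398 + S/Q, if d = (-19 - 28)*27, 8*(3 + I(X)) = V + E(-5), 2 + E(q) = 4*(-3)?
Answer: -17863120103/5602459736 ≈ -3.1884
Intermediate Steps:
E(q) = -14 (E(q) = -2 + 4*(-3) = -2 - 12 = -14)
I(X) = -15/4 (I(X) = -3 + (8 - 14)/8 = -3 + (⅛)*(-6) = -3 - ¾ = -15/4)
S = -15/19204 (S = -15/4/4801 = -15/4*1/4801 = -15/19204 ≈ -0.00078109)
d = -1269 (d = -47*27 = -1269)
d/398 + S/Q = -1269/398 - 15/19204/4398 = -1269*1/398 - 15/19204*1/4398 = -1269/398 - 5/28153064 = -17863120103/5602459736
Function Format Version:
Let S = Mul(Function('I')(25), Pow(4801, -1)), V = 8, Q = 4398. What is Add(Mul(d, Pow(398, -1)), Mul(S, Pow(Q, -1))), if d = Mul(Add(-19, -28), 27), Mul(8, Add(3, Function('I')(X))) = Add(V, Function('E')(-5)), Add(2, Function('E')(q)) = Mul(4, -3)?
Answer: Rational(-17863120103, 5602459736) ≈ -3.1884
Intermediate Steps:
Function('E')(q) = -14 (Function('E')(q) = Add(-2, Mul(4, -3)) = Add(-2, -12) = -14)
Function('I')(X) = Rational(-15, 4) (Function('I')(X) = Add(-3, Mul(Rational(1, 8), Add(8, -14))) = Add(-3, Mul(Rational(1, 8), -6)) = Add(-3, Rational(-3, 4)) = Rational(-15, 4))
S = Rational(-15, 19204) (S = Mul(Rational(-15, 4), Pow(4801, -1)) = Mul(Rational(-15, 4), Rational(1, 4801)) = Rational(-15, 19204) ≈ -0.00078109)
d = -1269 (d = Mul(-47, 27) = -1269)
Add(Mul(d, Pow(398, -1)), Mul(S, Pow(Q, -1))) = Add(Mul(-1269, Pow(398, -1)), Mul(Rational(-15, 19204), Pow(4398, -1))) = Add(Mul(-1269, Rational(1, 398)), Mul(Rational(-15, 19204), Rational(1, 4398))) = Add(Rational(-1269, 398), Rational(-5, 28153064)) = Rational(-17863120103, 5602459736)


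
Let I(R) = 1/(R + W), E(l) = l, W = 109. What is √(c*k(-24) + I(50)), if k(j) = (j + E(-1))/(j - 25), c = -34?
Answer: I*√21481059/1113 ≈ 4.1642*I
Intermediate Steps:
I(R) = 1/(109 + R) (I(R) = 1/(R + 109) = 1/(109 + R))
k(j) = (-1 + j)/(-25 + j) (k(j) = (j - 1)/(j - 25) = (-1 + j)/(-25 + j))
√(c*k(-24) + I(50)) = √(-34*(-1 - 24)/(-25 - 24) + 1/(109 + 50)) = √(-34*(-25)/(-49) + 1/159) = √(-(-34)*(-25)/49 + 1/159) = √(-34*25/49 + 1/159) = √(-850/49 + 1/159) = √(-135101/7791) = I*√21481059/1113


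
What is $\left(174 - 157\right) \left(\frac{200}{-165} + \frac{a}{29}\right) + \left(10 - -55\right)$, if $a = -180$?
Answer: $- \frac{58495}{957} \approx -61.123$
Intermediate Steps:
$\left(174 - 157\right) \left(\frac{200}{-165} + \frac{a}{29}\right) + \left(10 - -55\right) = \left(174 - 157\right) \left(\frac{200}{-165} - \frac{180}{29}\right) + \left(10 - -55\right) = \left(174 - 157\right) \left(200 \left(- \frac{1}{165}\right) - \frac{180}{29}\right) + \left(10 + 55\right) = 17 \left(- \frac{40}{33} - \frac{180}{29}\right) + 65 = 17 \left(- \frac{7100}{957}\right) + 65 = - \frac{120700}{957} + 65 = - \frac{58495}{957}$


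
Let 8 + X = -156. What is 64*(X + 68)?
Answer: -6144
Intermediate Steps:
X = -164 (X = -8 - 156 = -164)
64*(X + 68) = 64*(-164 + 68) = 64*(-96) = -6144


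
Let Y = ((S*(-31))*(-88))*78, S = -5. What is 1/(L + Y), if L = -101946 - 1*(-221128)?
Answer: -1/944738 ≈ -1.0585e-6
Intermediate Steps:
L = 119182 (L = -101946 + 221128 = 119182)
Y = -1063920 (Y = (-5*(-31)*(-88))*78 = (155*(-88))*78 = -13640*78 = -1063920)
1/(L + Y) = 1/(119182 - 1063920) = 1/(-944738) = -1/944738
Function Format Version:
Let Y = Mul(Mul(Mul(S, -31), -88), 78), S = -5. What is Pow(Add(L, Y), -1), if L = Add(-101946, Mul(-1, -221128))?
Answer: Rational(-1, 944738) ≈ -1.0585e-6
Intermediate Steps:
L = 119182 (L = Add(-101946, 221128) = 119182)
Y = -1063920 (Y = Mul(Mul(Mul(-5, -31), -88), 78) = Mul(Mul(155, -88), 78) = Mul(-13640, 78) = -1063920)
Pow(Add(L, Y), -1) = Pow(Add(119182, -1063920), -1) = Pow(-944738, -1) = Rational(-1, 944738)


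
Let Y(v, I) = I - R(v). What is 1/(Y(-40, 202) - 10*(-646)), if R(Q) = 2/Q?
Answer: 20/133241 ≈ 0.00015010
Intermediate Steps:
Y(v, I) = I - 2/v
1/(Y(-40, 202) - 10*(-646)) = 1/((202 - 2/(-40)) - 10*(-646)) = 1/((202 - 2*(-1/40)) + 6460) = 1/((202 + 1/20) + 6460) = 1/(4041/20 + 6460) = 1/(133241/20) = 20/133241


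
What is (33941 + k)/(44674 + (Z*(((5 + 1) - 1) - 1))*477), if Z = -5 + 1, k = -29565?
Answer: 2188/18521 ≈ 0.11814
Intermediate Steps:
Z = -4
(33941 + k)/(44674 + (Z*(((5 + 1) - 1) - 1))*477) = (33941 - 29565)/(44674 - 4*(((5 + 1) - 1) - 1)*477) = 4376/(44674 - 4*((6 - 1) - 1)*477) = 4376/(44674 - 4*(5 - 1)*477) = 4376/(44674 - 4*4*477) = 4376/(44674 - 16*477) = 4376/(44674 - 7632) = 4376/37042 = 4376*(1/37042) = 2188/18521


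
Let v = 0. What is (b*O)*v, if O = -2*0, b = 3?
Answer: 0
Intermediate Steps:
O = 0
(b*O)*v = (3*0)*0 = 0*0 = 0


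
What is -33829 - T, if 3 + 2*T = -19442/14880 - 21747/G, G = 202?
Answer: -50756792539/1502880 ≈ -33773.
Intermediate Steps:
T = -84134981/1502880 (T = -3/2 + (-19442/14880 - 21747/202)/2 = -3/2 + (-19442*1/14880 - 21747*1/202)/2 = -3/2 + (-9721/7440 - 21747/202)/2 = -3/2 + (1/2)*(-81880661/751440) = -3/2 - 81880661/1502880 = -84134981/1502880 ≈ -55.982)
-33829 - T = -33829 - 1*(-84134981/1502880) = -33829 + 84134981/1502880 = -50756792539/1502880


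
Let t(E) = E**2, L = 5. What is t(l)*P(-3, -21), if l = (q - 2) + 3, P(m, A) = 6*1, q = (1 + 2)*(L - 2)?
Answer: 600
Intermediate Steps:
q = 9 (q = (1 + 2)*(5 - 2) = 3*3 = 9)
P(m, A) = 6
l = 10 (l = (9 - 2) + 3 = 7 + 3 = 10)
t(l)*P(-3, -21) = 10**2*6 = 100*6 = 600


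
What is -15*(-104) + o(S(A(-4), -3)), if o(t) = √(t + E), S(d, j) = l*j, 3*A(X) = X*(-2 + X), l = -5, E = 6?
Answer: 1560 + √21 ≈ 1564.6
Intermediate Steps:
A(X) = X*(-2 + X)/3 (A(X) = (X*(-2 + X))/3 = X*(-2 + X)/3)
S(d, j) = -5*j
o(t) = √(6 + t) (o(t) = √(t + 6) = √(6 + t))
-15*(-104) + o(S(A(-4), -3)) = -15*(-104) + √(6 - 5*(-3)) = 1560 + √(6 + 15) = 1560 + √21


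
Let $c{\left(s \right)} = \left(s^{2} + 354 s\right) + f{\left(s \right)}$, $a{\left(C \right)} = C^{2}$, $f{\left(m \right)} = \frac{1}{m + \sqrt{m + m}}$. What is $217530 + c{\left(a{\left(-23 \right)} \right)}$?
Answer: $\frac{360803700}{527} - \frac{\sqrt{2}}{12121} \approx 6.8464 \cdot 10^{5}$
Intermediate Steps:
$f{\left(m \right)} = \frac{1}{m + \sqrt{2} \sqrt{m}}$ ($f{\left(m \right)} = \frac{1}{m + \sqrt{2 m}} = \frac{1}{m + \sqrt{2} \sqrt{m}}$)
$c{\left(s \right)} = s^{2} + \frac{1}{s + \sqrt{2} \sqrt{s}} + 354 s$ ($c{\left(s \right)} = \left(s^{2} + 354 s\right) + \frac{1}{s + \sqrt{2} \sqrt{s}} = s^{2} + \frac{1}{s + \sqrt{2} \sqrt{s}} + 354 s$)
$217530 + c{\left(a{\left(-23 \right)} \right)} = 217530 + \frac{1 + \left(-23\right)^{2} \left(354 + \left(-23\right)^{2}\right) \left(\left(-23\right)^{2} + \sqrt{2} \sqrt{\left(-23\right)^{2}}\right)}{\left(-23\right)^{2} + \sqrt{2} \sqrt{\left(-23\right)^{2}}} = 217530 + \frac{1 + 529 \left(354 + 529\right) \left(529 + \sqrt{2} \sqrt{529}\right)}{529 + \sqrt{2} \sqrt{529}} = 217530 + \frac{1 + 529 \cdot 883 \left(529 + \sqrt{2} \cdot 23\right)}{529 + \sqrt{2} \cdot 23} = 217530 + \frac{1 + 529 \cdot 883 \left(529 + 23 \sqrt{2}\right)}{529 + 23 \sqrt{2}} = 217530 + \frac{1 + \left(247099603 + 10743461 \sqrt{2}\right)}{529 + 23 \sqrt{2}} = 217530 + \frac{247099604 + 10743461 \sqrt{2}}{529 + 23 \sqrt{2}}$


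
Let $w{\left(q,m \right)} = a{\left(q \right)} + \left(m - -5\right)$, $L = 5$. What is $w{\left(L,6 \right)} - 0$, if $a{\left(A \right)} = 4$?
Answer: $15$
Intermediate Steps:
$w{\left(q,m \right)} = 9 + m$ ($w{\left(q,m \right)} = 4 + \left(m - -5\right) = 4 + \left(m + 5\right) = 4 + \left(5 + m\right) = 9 + m$)
$w{\left(L,6 \right)} - 0 = \left(9 + 6\right) - 0 = 15 + 0 = 15$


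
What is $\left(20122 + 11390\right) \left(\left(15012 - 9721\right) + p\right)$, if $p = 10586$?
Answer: $500316024$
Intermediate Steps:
$\left(20122 + 11390\right) \left(\left(15012 - 9721\right) + p\right) = \left(20122 + 11390\right) \left(\left(15012 - 9721\right) + 10586\right) = 31512 \left(5291 + 10586\right) = 31512 \cdot 15877 = 500316024$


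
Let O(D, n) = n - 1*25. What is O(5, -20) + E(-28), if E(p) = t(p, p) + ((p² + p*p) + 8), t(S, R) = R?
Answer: 1503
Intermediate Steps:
O(D, n) = -25 + n (O(D, n) = n - 25 = -25 + n)
E(p) = 8 + p + 2*p² (E(p) = p + ((p² + p*p) + 8) = p + ((p² + p²) + 8) = p + (2*p² + 8) = p + (8 + 2*p²) = 8 + p + 2*p²)
O(5, -20) + E(-28) = (-25 - 20) + (8 - 28 + 2*(-28)²) = -45 + (8 - 28 + 2*784) = -45 + (8 - 28 + 1568) = -45 + 1548 = 1503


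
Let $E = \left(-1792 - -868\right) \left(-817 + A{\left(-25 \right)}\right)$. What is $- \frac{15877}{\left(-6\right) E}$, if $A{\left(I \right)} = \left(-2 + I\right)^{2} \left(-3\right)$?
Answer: $\frac{15877}{16654176} \approx 0.00095333$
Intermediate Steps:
$A{\left(I \right)} = - 3 \left(-2 + I\right)^{2}$
$E = 2775696$ ($E = \left(-1792 - -868\right) \left(-817 - 3 \left(-2 - 25\right)^{2}\right) = \left(-1792 + 868\right) \left(-817 - 3 \left(-27\right)^{2}\right) = - 924 \left(-817 - 2187\right) = \left(-924\right) \left(-3004\right) = 2775696$)
$- \frac{15877}{\left(-6\right) E} = - \frac{15877}{\left(-6\right) 2775696} = - \frac{15877}{-16654176} = \left(-15877\right) \left(- \frac{1}{16654176}\right) = \frac{15877}{16654176}$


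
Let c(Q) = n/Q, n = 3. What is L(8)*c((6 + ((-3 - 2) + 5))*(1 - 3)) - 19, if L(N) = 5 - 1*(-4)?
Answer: -85/4 ≈ -21.250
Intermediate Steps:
L(N) = 9 (L(N) = 5 + 4 = 9)
c(Q) = 3/Q
L(8)*c((6 + ((-3 - 2) + 5))*(1 - 3)) - 19 = 9*(3/(((6 + ((-3 - 2) + 5))*(1 - 3)))) - 19 = 9*(3/(((6 + (-5 + 5))*(-2)))) - 19 = 9*(3/(((6 + 0)*(-2)))) - 19 = 9*(3/((6*(-2)))) - 19 = 9*(3/(-12)) - 19 = 9*(3*(-1/12)) - 19 = 9*(-1/4) - 19 = -9/4 - 19 = -85/4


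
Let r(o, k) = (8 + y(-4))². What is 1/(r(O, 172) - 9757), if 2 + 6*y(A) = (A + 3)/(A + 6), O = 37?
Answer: -144/1396727 ≈ -0.00010310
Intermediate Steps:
y(A) = -⅓ + (3 + A)/(6*(6 + A)) (y(A) = -⅓ + ((A + 3)/(A + 6))/6 = -⅓ + ((3 + A)/(6 + A))/6 = -⅓ + (3 + A)/(6*(6 + A)))
r(o, k) = 8281/144 (r(o, k) = (8 + (-9 - 1*(-4))/(6*(6 - 4)))² = (8 + (⅙)*(-9 + 4)/2)² = (8 + (⅙)*(½)*(-5))² = (8 - 5/12)² = (91/12)² = 8281/144)
1/(r(O, 172) - 9757) = 1/(8281/144 - 9757) = 1/(-1396727/144) = -144/1396727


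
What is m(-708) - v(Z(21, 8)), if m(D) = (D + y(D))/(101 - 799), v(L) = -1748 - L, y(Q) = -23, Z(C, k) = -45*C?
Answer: 561225/698 ≈ 804.05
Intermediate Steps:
m(D) = 23/698 - D/698 (m(D) = (D - 23)/(101 - 799) = (-23 + D)/(-698) = (-23 + D)*(-1/698) = 23/698 - D/698)
m(-708) - v(Z(21, 8)) = (23/698 - 1/698*(-708)) - (-1748 - (-45)*21) = (23/698 + 354/349) - (-1748 - 1*(-945)) = 731/698 - (-1748 + 945) = 731/698 - 1*(-803) = 731/698 + 803 = 561225/698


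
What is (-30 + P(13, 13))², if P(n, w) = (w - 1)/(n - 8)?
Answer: 19044/25 ≈ 761.76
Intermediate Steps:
P(n, w) = (-1 + w)/(-8 + n)
(-30 + P(13, 13))² = (-30 + (-1 + 13)/(-8 + 13))² = (-30 + 12/5)² = (-138/5)² = 19044/25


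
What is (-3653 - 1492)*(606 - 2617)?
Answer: 10346595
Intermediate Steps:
(-3653 - 1492)*(606 - 2617) = -5145*(-2011) = 10346595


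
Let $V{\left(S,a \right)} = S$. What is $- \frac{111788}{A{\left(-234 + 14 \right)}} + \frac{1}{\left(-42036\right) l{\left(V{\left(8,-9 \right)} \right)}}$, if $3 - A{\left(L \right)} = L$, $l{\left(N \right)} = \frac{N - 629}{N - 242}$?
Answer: $- \frac{162119655595}{323403966} \approx -501.29$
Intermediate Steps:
$l{\left(N \right)} = \frac{-629 + N}{-242 + N}$
$A{\left(L \right)} = 3 - L$
$- \frac{111788}{A{\left(-234 + 14 \right)}} + \frac{1}{\left(-42036\right) l{\left(V{\left(8,-9 \right)} \right)}} = - \frac{111788}{3 - \left(-234 + 14\right)} + \frac{1}{\left(-42036\right) \frac{-629 + 8}{-242 + 8}} = - \frac{111788}{3 - -220} - \frac{1}{42036 \frac{1}{-234} \left(-621\right)} = - \frac{111788}{3 + 220} - \frac{1}{42036 \left(\left(- \frac{1}{234}\right) \left(-621\right)\right)} = - \frac{111788}{223} - \frac{1}{42036 \cdot \frac{69}{26}} = \left(-111788\right) \frac{1}{223} - \frac{13}{1450242} = - \frac{111788}{223} - \frac{13}{1450242} = - \frac{162119655595}{323403966}$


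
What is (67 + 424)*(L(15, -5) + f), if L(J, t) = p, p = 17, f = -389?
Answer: -182652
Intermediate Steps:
L(J, t) = 17
(67 + 424)*(L(15, -5) + f) = (67 + 424)*(17 - 389) = 491*(-372) = -182652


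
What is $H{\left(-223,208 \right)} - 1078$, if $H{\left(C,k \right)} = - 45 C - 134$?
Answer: $8823$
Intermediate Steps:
$H{\left(C,k \right)} = -134 - 45 C$
$H{\left(-223,208 \right)} - 1078 = \left(-134 - -10035\right) - 1078 = \left(-134 + 10035\right) - 1078 = 9901 - 1078 = 8823$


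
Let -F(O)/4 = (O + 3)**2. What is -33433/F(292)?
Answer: 33433/348100 ≈ 0.096044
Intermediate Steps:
F(O) = -4*(3 + O)**2 (F(O) = -4*(O + 3)**2 = -4*(3 + O)**2)
-33433/F(292) = -33433*(-1/(4*(3 + 292)**2)) = -33433/((-4*295**2)) = -33433/((-4*87025)) = -33433/(-348100) = -33433*(-1/348100) = 33433/348100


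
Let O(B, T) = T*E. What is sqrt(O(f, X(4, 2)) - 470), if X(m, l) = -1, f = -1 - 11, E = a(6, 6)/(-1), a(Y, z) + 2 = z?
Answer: I*sqrt(466) ≈ 21.587*I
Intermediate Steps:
a(Y, z) = -2 + z
E = -4 (E = (-2 + 6)/(-1) = 4*(-1) = -4)
f = -12
O(B, T) = -4*T (O(B, T) = T*(-4) = -4*T)
sqrt(O(f, X(4, 2)) - 470) = sqrt(-4*(-1) - 470) = sqrt(4 - 470) = sqrt(-466) = I*sqrt(466)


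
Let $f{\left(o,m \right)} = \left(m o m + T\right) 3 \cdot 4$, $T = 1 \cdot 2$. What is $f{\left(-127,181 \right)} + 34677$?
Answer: $-49893063$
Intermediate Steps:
$T = 2$
$f{\left(o,m \right)} = 24 + 12 o m^{2}$ ($f{\left(o,m \right)} = \left(m o m + 2\right) 3 \cdot 4 = \left(o m^{2} + 2\right) 3 \cdot 4 = \left(2 + o m^{2}\right) 3 \cdot 4 = \left(6 + 3 o m^{2}\right) 4 = 24 + 12 o m^{2}$)
$f{\left(-127,181 \right)} + 34677 = \left(24 + 12 \left(-127\right) 181^{2}\right) + 34677 = \left(24 + 12 \left(-127\right) 32761\right) + 34677 = \left(24 - 49927764\right) + 34677 = -49927740 + 34677 = -49893063$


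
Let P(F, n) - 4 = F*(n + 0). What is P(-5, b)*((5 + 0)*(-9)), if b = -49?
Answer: -11205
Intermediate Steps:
P(F, n) = 4 + F*n (P(F, n) = 4 + F*(n + 0) = 4 + F*n)
P(-5, b)*((5 + 0)*(-9)) = (4 - 5*(-49))*((5 + 0)*(-9)) = (4 + 245)*(5*(-9)) = 249*(-45) = -11205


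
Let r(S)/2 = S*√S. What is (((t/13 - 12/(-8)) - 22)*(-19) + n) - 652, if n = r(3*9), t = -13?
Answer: -487/2 + 162*√3 ≈ 37.092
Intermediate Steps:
r(S) = 2*S^(3/2) (r(S) = 2*(S*√S) = 2*S^(3/2))
n = 162*√3 (n = 2*(3*9)^(3/2) = 2*27^(3/2) = 2*(81*√3) = 162*√3 ≈ 280.59)
(((t/13 - 12/(-8)) - 22)*(-19) + n) - 652 = (((-13/13 - 12/(-8)) - 22)*(-19) + 162*√3) - 652 = (((-13*1/13 - 12*(-⅛)) - 22)*(-19) + 162*√3) - 652 = (((-1 + 3/2) - 22)*(-19) + 162*√3) - 652 = ((½ - 22)*(-19) + 162*√3) - 652 = (-43/2*(-19) + 162*√3) - 652 = (817/2 + 162*√3) - 652 = -487/2 + 162*√3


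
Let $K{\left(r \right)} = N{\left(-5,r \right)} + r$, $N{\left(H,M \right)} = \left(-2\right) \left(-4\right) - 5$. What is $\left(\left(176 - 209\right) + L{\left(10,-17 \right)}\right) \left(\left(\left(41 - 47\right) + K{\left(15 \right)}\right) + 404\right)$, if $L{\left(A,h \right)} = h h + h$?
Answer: $99424$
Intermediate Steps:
$N{\left(H,M \right)} = 3$ ($N{\left(H,M \right)} = 8 - 5 = 3$)
$L{\left(A,h \right)} = h + h^{2}$ ($L{\left(A,h \right)} = h^{2} + h = h + h^{2}$)
$K{\left(r \right)} = 3 + r$
$\left(\left(176 - 209\right) + L{\left(10,-17 \right)}\right) \left(\left(\left(41 - 47\right) + K{\left(15 \right)}\right) + 404\right) = \left(\left(176 - 209\right) - 17 \left(1 - 17\right)\right) \left(\left(\left(41 - 47\right) + \left(3 + 15\right)\right) + 404\right) = \left(\left(176 - 209\right) - -272\right) \left(\left(-6 + 18\right) + 404\right) = \left(-33 + 272\right) \left(12 + 404\right) = 239 \cdot 416 = 99424$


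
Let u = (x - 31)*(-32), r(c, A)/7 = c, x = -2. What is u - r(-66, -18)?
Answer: 1518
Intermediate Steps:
r(c, A) = 7*c
u = 1056 (u = (-2 - 31)*(-32) = -33*(-32) = 1056)
u - r(-66, -18) = 1056 - 7*(-66) = 1056 - 1*(-462) = 1056 + 462 = 1518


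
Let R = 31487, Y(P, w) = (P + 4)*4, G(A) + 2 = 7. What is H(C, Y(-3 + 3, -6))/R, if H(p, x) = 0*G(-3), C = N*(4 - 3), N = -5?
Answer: 0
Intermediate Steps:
G(A) = 5 (G(A) = -2 + 7 = 5)
Y(P, w) = 16 + 4*P (Y(P, w) = (4 + P)*4 = 16 + 4*P)
C = -5 (C = -5*(4 - 3) = -5*1 = -5)
H(p, x) = 0 (H(p, x) = 0*5 = 0)
H(C, Y(-3 + 3, -6))/R = 0/31487 = 0*(1/31487) = 0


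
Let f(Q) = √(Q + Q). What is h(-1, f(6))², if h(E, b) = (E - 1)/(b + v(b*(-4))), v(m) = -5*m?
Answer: 1/1323 ≈ 0.00075586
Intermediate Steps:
f(Q) = √2*√Q (f(Q) = √(2*Q) = √2*√Q)
h(E, b) = (-1 + E)/(21*b) (h(E, b) = (E - 1)/(b - 5*b*(-4)) = (-1 + E)/(b - (-20)*b) = (-1 + E)/(b + 20*b) = (-1 + E)/((21*b)) = (-1 + E)*(1/(21*b)) = (-1 + E)/(21*b))
h(-1, f(6))² = ((-1 - 1)/(21*((√2*√6))))² = ((1/21)*(-2)/(2*√3))² = ((1/21)*(√3/6)*(-2))² = (-√3/63)² = 1/1323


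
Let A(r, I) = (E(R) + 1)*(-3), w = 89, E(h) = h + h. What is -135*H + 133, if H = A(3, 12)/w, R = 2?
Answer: 13862/89 ≈ 155.75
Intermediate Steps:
E(h) = 2*h
A(r, I) = -15 (A(r, I) = (2*2 + 1)*(-3) = (4 + 1)*(-3) = 5*(-3) = -15)
H = -15/89 ≈ -0.16854
-135*H + 133 = -135*(-15/89) + 133 = 2025/89 + 133 = 13862/89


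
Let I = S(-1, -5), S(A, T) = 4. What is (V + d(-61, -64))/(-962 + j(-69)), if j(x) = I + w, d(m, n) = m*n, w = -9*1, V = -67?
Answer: -3837/967 ≈ -3.9679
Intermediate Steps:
w = -9
I = 4
j(x) = -5 (j(x) = 4 - 9 = -5)
(V + d(-61, -64))/(-962 + j(-69)) = (-67 - 61*(-64))/(-962 - 5) = (-67 + 3904)/(-967) = 3837*(-1/967) = -3837/967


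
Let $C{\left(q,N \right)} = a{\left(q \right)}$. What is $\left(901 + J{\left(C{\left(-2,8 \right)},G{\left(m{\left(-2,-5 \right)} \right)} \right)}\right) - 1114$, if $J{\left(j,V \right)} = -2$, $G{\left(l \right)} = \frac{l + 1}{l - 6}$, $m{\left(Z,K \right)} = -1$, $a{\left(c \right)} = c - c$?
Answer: $-215$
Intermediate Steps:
$a{\left(c \right)} = 0$
$G{\left(l \right)} = \frac{1 + l}{-6 + l}$
$C{\left(q,N \right)} = 0$
$\left(901 + J{\left(C{\left(-2,8 \right)},G{\left(m{\left(-2,-5 \right)} \right)} \right)}\right) - 1114 = \left(901 - 2\right) - 1114 = 899 - 1114 = -215$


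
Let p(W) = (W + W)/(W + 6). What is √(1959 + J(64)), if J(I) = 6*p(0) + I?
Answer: 17*√7 ≈ 44.978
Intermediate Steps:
p(W) = 2*W/(6 + W) (p(W) = (2*W)/(6 + W) = 2*W/(6 + W))
J(I) = I (J(I) = 6*(2*0/(6 + 0)) + I = 6*(2*0/6) + I = 6*(2*0*(⅙)) + I = 6*0 + I = 0 + I = I)
√(1959 + J(64)) = √(1959 + 64) = √2023 = 17*√7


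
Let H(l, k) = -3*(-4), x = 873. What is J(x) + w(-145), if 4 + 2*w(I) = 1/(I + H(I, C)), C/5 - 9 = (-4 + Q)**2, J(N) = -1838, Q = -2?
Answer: -489441/266 ≈ -1840.0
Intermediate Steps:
C = 225 (C = 45 + 5*(-4 - 2)**2 = 45 + 5*(-6)**2 = 45 + 5*36 = 45 + 180 = 225)
H(l, k) = 12
w(I) = -2 + 1/(2*(12 + I)) (w(I) = -2 + 1/(2*(I + 12)) = -2 + 1/(2*(12 + I)))
J(x) + w(-145) = -1838 + (-47 - 4*(-145))/(2*(12 - 145)) = -1838 + (1/2)*(-47 + 580)/(-133) = -1838 + (1/2)*(-1/133)*533 = -1838 - 533/266 = -489441/266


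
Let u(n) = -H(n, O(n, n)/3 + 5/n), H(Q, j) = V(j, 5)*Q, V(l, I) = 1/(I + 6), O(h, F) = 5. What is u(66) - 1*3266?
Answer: -3272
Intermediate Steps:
V(l, I) = 1/(6 + I)
H(Q, j) = Q/11 (H(Q, j) = Q/(6 + 5) = Q/11)
u(n) = -n/11
u(66) - 1*3266 = -1/11*66 - 1*3266 = -6 - 3266 = -3272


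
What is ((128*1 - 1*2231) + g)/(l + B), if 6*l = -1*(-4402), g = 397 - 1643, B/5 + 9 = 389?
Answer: -10047/7901 ≈ -1.2716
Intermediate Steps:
B = 1900 (B = -45 + 5*389 = -45 + 1945 = 1900)
g = -1246
l = 2201/3 (l = (-1*(-4402))/6 = (⅙)*4402 = 2201/3 ≈ 733.67)
((128*1 - 1*2231) + g)/(l + B) = ((128*1 - 1*2231) - 1246)/(2201/3 + 1900) = ((128 - 2231) - 1246)/(7901/3) = (-2103 - 1246)*(3/7901) = -3349*3/7901 = -10047/7901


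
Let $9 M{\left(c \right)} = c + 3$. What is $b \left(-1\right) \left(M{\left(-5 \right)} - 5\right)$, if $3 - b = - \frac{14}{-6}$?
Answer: $\frac{94}{27} \approx 3.4815$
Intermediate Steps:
$M{\left(c \right)} = \frac{1}{3} + \frac{c}{9}$ ($M{\left(c \right)} = \frac{c + 3}{9} = \frac{3 + c}{9} = \frac{1}{3} + \frac{c}{9}$)
$b = \frac{2}{3}$ ($b = 3 - - \frac{14}{-6} = 3 - \left(-14\right) \left(- \frac{1}{6}\right) = 3 - \frac{7}{3} = \frac{2}{3} \approx 0.66667$)
$b \left(-1\right) \left(M{\left(-5 \right)} - 5\right) = \frac{2}{3} \left(-1\right) \left(\left(\frac{1}{3} + \frac{1}{9} \left(-5\right)\right) - 5\right) = - \frac{2 \left(\left(\frac{1}{3} - \frac{5}{9}\right) - 5\right)}{3} = - \frac{2 \left(- \frac{2}{9} - 5\right)}{3} = \left(- \frac{2}{3}\right) \left(- \frac{47}{9}\right) = \frac{94}{27}$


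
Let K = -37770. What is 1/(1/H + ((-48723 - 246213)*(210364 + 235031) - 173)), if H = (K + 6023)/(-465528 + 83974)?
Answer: -31747/4170381792161517 ≈ -7.6125e-12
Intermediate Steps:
H = 31747/381554 (H = (-37770 + 6023)/(-465528 + 83974) = -31747/(-381554) = -31747*(-1/381554) = 31747/381554 ≈ 0.083205)
1/(1/H + ((-48723 - 246213)*(210364 + 235031) - 173)) = 1/(1/(31747/381554) + ((-48723 - 246213)*(210364 + 235031) - 173)) = 1/(381554/31747 + (-294936*445395 - 173)) = 1/(381554/31747 + (-131363019720 - 173)) = 1/(381554/31747 - 131363019893) = 1/(-4170381792161517/31747) = -31747/4170381792161517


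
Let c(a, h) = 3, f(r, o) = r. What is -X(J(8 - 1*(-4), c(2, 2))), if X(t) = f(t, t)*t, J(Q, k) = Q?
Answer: -144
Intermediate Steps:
X(t) = t² (X(t) = t*t = t²)
-X(J(8 - 1*(-4), c(2, 2))) = -(8 - 1*(-4))² = -(8 + 4)² = -1*12² = -1*144 = -144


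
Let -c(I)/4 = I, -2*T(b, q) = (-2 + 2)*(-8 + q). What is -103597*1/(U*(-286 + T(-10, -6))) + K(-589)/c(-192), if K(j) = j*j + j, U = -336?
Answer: 6650953/14784 ≈ 449.88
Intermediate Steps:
T(b, q) = 0 (T(b, q) = -(-2 + 2)*(-8 + q)/2 = -0*(-8 + q) = -½*0 = 0)
K(j) = j + j² (K(j) = j² + j = j + j²)
c(I) = -4*I
-103597*1/(U*(-286 + T(-10, -6))) + K(-589)/c(-192) = -103597*(-1/(336*(-286 + 0))) + (-589*(1 - 589))/((-4*(-192))) = -103597/((-286*(-336))) - 589*(-588)/768 = -103597/96096 + 346332*(1/768) = -103597*1/96096 + 28861/64 = -7969/7392 + 28861/64 = 6650953/14784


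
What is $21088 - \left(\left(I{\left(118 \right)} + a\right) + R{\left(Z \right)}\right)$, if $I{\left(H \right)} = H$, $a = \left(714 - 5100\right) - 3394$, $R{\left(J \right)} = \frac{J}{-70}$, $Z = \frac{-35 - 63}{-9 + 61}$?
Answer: $\frac{7474993}{260} \approx 28750.0$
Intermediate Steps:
$Z = - \frac{49}{26}$ ($Z = - \frac{98}{52} = \left(-98\right) \frac{1}{52} = - \frac{49}{26} \approx -1.8846$)
$R{\left(J \right)} = - \frac{J}{70}$ ($R{\left(J \right)} = J \left(- \frac{1}{70}\right) = - \frac{J}{70}$)
$a = -7780$ ($a = -4386 - 3394 = -7780$)
$21088 - \left(\left(I{\left(118 \right)} + a\right) + R{\left(Z \right)}\right) = 21088 - \left(\left(118 - 7780\right) - - \frac{7}{260}\right) = 21088 - \left(-7662 + \frac{7}{260}\right) = 21088 - - \frac{1992113}{260} = 21088 + \frac{1992113}{260} = \frac{7474993}{260}$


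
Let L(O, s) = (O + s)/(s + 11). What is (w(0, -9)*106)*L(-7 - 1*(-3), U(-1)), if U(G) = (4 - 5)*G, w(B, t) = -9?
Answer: 477/2 ≈ 238.50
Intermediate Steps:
U(G) = -G
L(O, s) = (O + s)/(11 + s)
(w(0, -9)*106)*L(-7 - 1*(-3), U(-1)) = (-9*106)*(((-7 - 1*(-3)) - 1*(-1))/(11 - 1*(-1))) = -954*((-7 + 3) + 1)/(11 + 1) = -954*(-4 + 1)/12 = -159*(-3)/2 = -954*(-¼) = 477/2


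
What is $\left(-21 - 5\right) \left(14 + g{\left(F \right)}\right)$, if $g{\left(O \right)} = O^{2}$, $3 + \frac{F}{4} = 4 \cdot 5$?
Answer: $-120588$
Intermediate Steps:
$F = 68$ ($F = -12 + 4 \cdot 4 \cdot 5 = -12 + 4 \cdot 20 = -12 + 80 = 68$)
$\left(-21 - 5\right) \left(14 + g{\left(F \right)}\right) = \left(-21 - 5\right) \left(14 + 68^{2}\right) = - 26 \left(14 + 4624\right) = \left(-26\right) 4638 = -120588$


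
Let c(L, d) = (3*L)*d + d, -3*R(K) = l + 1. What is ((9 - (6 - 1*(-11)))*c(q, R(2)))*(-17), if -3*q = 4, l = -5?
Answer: -544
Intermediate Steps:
R(K) = 4/3 (R(K) = -(-5 + 1)/3 = -1/3*(-4) = 4/3)
q = -4/3 (q = -1/3*4 = -4/3 ≈ -1.3333)
c(L, d) = d + 3*L*d (c(L, d) = 3*L*d + d = d + 3*L*d)
((9 - (6 - 1*(-11)))*c(q, R(2)))*(-17) = ((9 - (6 - 1*(-11)))*(4*(1 + 3*(-4/3))/3))*(-17) = ((9 - (6 + 11))*(4*(1 - 4)/3))*(-17) = ((9 - 1*17)*((4/3)*(-3)))*(-17) = ((9 - 17)*(-4))*(-17) = -8*(-4)*(-17) = 32*(-17) = -544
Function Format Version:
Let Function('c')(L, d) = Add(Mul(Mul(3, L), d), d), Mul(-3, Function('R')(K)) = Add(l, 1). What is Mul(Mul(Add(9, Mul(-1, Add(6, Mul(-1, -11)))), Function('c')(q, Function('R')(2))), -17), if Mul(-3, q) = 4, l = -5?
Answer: -544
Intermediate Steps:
Function('R')(K) = Rational(4, 3) (Function('R')(K) = Mul(Rational(-1, 3), Add(-5, 1)) = Mul(Rational(-1, 3), -4) = Rational(4, 3))
q = Rational(-4, 3) (q = Mul(Rational(-1, 3), 4) = Rational(-4, 3) ≈ -1.3333)
Function('c')(L, d) = Add(d, Mul(3, L, d)) (Function('c')(L, d) = Add(Mul(3, L, d), d) = Add(d, Mul(3, L, d)))
Mul(Mul(Add(9, Mul(-1, Add(6, Mul(-1, -11)))), Function('c')(q, Function('R')(2))), -17) = Mul(Mul(Add(9, Mul(-1, Add(6, Mul(-1, -11)))), Mul(Rational(4, 3), Add(1, Mul(3, Rational(-4, 3))))), -17) = Mul(Mul(Add(9, Mul(-1, Add(6, 11))), Mul(Rational(4, 3), Add(1, -4))), -17) = Mul(Mul(Add(9, Mul(-1, 17)), Mul(Rational(4, 3), -3)), -17) = Mul(Mul(Add(9, -17), -4), -17) = Mul(Mul(-8, -4), -17) = Mul(32, -17) = -544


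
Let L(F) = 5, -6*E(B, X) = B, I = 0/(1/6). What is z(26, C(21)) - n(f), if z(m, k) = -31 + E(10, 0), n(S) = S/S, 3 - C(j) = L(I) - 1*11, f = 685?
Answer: -101/3 ≈ -33.667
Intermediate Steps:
I = 0 (I = 0/(1/6) = 0*6 = 0)
E(B, X) = -B/6
C(j) = 9 (C(j) = 3 - (5 - 1*11) = 3 - (5 - 11) = 3 - 1*(-6) = 3 + 6 = 9)
n(S) = 1
z(m, k) = -98/3 (z(m, k) = -31 - 1/6*10 = -31 - 5/3 = -98/3)
z(26, C(21)) - n(f) = -98/3 - 1*1 = -98/3 - 1 = -101/3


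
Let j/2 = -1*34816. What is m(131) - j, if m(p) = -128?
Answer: 69504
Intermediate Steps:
j = -69632 (j = 2*(-1*34816) = 2*(-34816) = -69632)
m(131) - j = -128 - 1*(-69632) = -128 + 69632 = 69504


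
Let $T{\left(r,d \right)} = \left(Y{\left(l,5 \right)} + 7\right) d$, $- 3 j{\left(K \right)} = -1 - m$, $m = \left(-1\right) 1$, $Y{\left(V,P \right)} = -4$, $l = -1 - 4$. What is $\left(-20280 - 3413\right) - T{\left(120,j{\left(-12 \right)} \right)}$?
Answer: $-23693$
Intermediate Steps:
$l = -5$
$m = -1$
$j{\left(K \right)} = 0$ ($j{\left(K \right)} = - \frac{-1 - -1}{3} = - \frac{-1 + 1}{3} = \left(- \frac{1}{3}\right) 0 = 0$)
$T{\left(r,d \right)} = 3 d$ ($T{\left(r,d \right)} = \left(-4 + 7\right) d = 3 d$)
$\left(-20280 - 3413\right) - T{\left(120,j{\left(-12 \right)} \right)} = \left(-20280 - 3413\right) - 3 \cdot 0 = \left(-20280 - 3413\right) - 0 = -23693 + 0 = -23693$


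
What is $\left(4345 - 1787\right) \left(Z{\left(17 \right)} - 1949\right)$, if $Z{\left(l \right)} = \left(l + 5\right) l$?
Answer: $-4028850$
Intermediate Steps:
$Z{\left(l \right)} = l \left(5 + l\right)$ ($Z{\left(l \right)} = \left(5 + l\right) l = l \left(5 + l\right)$)
$\left(4345 - 1787\right) \left(Z{\left(17 \right)} - 1949\right) = \left(4345 - 1787\right) \left(17 \left(5 + 17\right) - 1949\right) = 2558 \left(17 \cdot 22 - 1949\right) = 2558 \left(374 - 1949\right) = 2558 \left(-1575\right) = -4028850$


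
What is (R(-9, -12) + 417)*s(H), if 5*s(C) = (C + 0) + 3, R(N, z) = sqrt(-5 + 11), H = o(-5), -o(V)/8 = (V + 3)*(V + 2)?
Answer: -3753 - 9*sqrt(6) ≈ -3775.0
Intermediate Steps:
o(V) = -8*(2 + V)*(3 + V) (o(V) = -8*(V + 3)*(V + 2) = -8*(3 + V)*(2 + V) = -8*(2 + V)*(3 + V))
H = -48 (H = -48 - 40*(-5) - 8*(-5)**2 = -48 + 200 - 8*25 = -48 + 200 - 200 = -48)
R(N, z) = sqrt(6)
s(C) = 3/5 + C/5 (s(C) = ((C + 0) + 3)/5 = (C + 3)/5 = (3 + C)/5 = 3/5 + C/5)
(R(-9, -12) + 417)*s(H) = (sqrt(6) + 417)*(3/5 + (1/5)*(-48)) = (417 + sqrt(6))*(3/5 - 48/5) = (417 + sqrt(6))*(-9) = -3753 - 9*sqrt(6)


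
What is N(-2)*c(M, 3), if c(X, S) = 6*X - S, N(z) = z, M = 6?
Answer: -66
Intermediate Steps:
c(X, S) = -S + 6*X
N(-2)*c(M, 3) = -2*(-1*3 + 6*6) = -2*(-3 + 36) = -2*33 = -66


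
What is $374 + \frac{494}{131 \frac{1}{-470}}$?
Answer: $- \frac{183186}{131} \approx -1398.4$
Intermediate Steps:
$374 + \frac{494}{131 \frac{1}{-470}} = 374 + \frac{494}{131 \left(- \frac{1}{470}\right)} = 374 + \frac{494}{- \frac{131}{470}} = 374 + 494 \left(- \frac{470}{131}\right) = 374 - \frac{232180}{131} = - \frac{183186}{131}$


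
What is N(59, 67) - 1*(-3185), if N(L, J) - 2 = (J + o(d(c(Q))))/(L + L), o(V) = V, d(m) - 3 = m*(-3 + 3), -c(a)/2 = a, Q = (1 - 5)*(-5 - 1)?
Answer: 188068/59 ≈ 3187.6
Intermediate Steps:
Q = 24 (Q = -4*(-6) = 24)
c(a) = -2*a
d(m) = 3 (d(m) = 3 + m*(-3 + 3) = 3 + m*0 = 3 + 0 = 3)
N(L, J) = 2 + (3 + J)/(2*L) (N(L, J) = 2 + (J + 3)/(L + L) = 2 + (3 + J)/((2*L)) = 2 + (3 + J)*(1/(2*L)) = 2 + (3 + J)/(2*L))
N(59, 67) - 1*(-3185) = (½)*(3 + 67 + 4*59)/59 - 1*(-3185) = (½)*(1/59)*(3 + 67 + 236) + 3185 = (½)*(1/59)*306 + 3185 = 153/59 + 3185 = 188068/59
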